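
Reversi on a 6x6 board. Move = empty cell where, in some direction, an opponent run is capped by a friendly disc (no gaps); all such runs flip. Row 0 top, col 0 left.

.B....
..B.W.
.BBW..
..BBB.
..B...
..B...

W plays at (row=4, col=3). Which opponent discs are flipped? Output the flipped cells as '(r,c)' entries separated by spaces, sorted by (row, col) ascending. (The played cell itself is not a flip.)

Dir NW: opp run (3,2) (2,1), next='.' -> no flip
Dir N: opp run (3,3) capped by W -> flip
Dir NE: opp run (3,4), next='.' -> no flip
Dir W: opp run (4,2), next='.' -> no flip
Dir E: first cell '.' (not opp) -> no flip
Dir SW: opp run (5,2), next=edge -> no flip
Dir S: first cell '.' (not opp) -> no flip
Dir SE: first cell '.' (not opp) -> no flip

Answer: (3,3)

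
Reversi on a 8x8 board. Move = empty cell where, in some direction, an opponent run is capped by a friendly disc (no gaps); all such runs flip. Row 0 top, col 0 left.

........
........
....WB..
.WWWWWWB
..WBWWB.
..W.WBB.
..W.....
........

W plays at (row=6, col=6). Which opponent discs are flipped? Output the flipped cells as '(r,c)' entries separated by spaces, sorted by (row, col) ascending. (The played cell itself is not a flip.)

Dir NW: opp run (5,5) capped by W -> flip
Dir N: opp run (5,6) (4,6) capped by W -> flip
Dir NE: first cell '.' (not opp) -> no flip
Dir W: first cell '.' (not opp) -> no flip
Dir E: first cell '.' (not opp) -> no flip
Dir SW: first cell '.' (not opp) -> no flip
Dir S: first cell '.' (not opp) -> no flip
Dir SE: first cell '.' (not opp) -> no flip

Answer: (4,6) (5,5) (5,6)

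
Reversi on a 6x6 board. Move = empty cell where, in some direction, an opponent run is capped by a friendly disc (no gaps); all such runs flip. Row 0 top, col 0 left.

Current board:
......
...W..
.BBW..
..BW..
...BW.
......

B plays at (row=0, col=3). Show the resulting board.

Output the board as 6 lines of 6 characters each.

Answer: ...B..
...B..
.BBB..
..BB..
...BW.
......

Derivation:
Place B at (0,3); scan 8 dirs for brackets.
Dir NW: edge -> no flip
Dir N: edge -> no flip
Dir NE: edge -> no flip
Dir W: first cell '.' (not opp) -> no flip
Dir E: first cell '.' (not opp) -> no flip
Dir SW: first cell '.' (not opp) -> no flip
Dir S: opp run (1,3) (2,3) (3,3) capped by B -> flip
Dir SE: first cell '.' (not opp) -> no flip
All flips: (1,3) (2,3) (3,3)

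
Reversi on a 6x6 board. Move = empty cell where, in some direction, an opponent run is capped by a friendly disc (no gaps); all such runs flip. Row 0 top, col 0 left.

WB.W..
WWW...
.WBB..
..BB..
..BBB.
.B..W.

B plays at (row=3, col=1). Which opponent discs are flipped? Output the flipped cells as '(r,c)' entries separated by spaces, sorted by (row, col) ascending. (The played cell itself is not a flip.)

Answer: (1,1) (2,1)

Derivation:
Dir NW: first cell '.' (not opp) -> no flip
Dir N: opp run (2,1) (1,1) capped by B -> flip
Dir NE: first cell 'B' (not opp) -> no flip
Dir W: first cell '.' (not opp) -> no flip
Dir E: first cell 'B' (not opp) -> no flip
Dir SW: first cell '.' (not opp) -> no flip
Dir S: first cell '.' (not opp) -> no flip
Dir SE: first cell 'B' (not opp) -> no flip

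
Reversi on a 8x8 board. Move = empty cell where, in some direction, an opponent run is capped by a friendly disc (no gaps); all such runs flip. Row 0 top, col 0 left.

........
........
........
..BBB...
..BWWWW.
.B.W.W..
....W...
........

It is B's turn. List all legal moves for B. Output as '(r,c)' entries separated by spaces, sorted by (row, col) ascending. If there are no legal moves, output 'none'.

(3,5): no bracket -> illegal
(3,6): no bracket -> illegal
(3,7): no bracket -> illegal
(4,7): flips 4 -> legal
(5,2): flips 1 -> legal
(5,4): flips 2 -> legal
(5,6): flips 1 -> legal
(5,7): no bracket -> illegal
(6,2): no bracket -> illegal
(6,3): flips 2 -> legal
(6,5): no bracket -> illegal
(6,6): flips 2 -> legal
(7,3): no bracket -> illegal
(7,4): no bracket -> illegal
(7,5): flips 2 -> legal

Answer: (4,7) (5,2) (5,4) (5,6) (6,3) (6,6) (7,5)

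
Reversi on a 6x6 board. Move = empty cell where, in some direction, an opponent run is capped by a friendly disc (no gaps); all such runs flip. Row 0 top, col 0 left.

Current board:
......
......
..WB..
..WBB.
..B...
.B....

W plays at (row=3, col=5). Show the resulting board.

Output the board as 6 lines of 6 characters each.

Place W at (3,5); scan 8 dirs for brackets.
Dir NW: first cell '.' (not opp) -> no flip
Dir N: first cell '.' (not opp) -> no flip
Dir NE: edge -> no flip
Dir W: opp run (3,4) (3,3) capped by W -> flip
Dir E: edge -> no flip
Dir SW: first cell '.' (not opp) -> no flip
Dir S: first cell '.' (not opp) -> no flip
Dir SE: edge -> no flip
All flips: (3,3) (3,4)

Answer: ......
......
..WB..
..WWWW
..B...
.B....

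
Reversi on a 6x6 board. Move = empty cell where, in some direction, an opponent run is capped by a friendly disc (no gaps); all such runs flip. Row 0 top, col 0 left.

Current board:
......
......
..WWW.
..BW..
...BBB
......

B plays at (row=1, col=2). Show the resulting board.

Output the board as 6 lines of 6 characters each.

Place B at (1,2); scan 8 dirs for brackets.
Dir NW: first cell '.' (not opp) -> no flip
Dir N: first cell '.' (not opp) -> no flip
Dir NE: first cell '.' (not opp) -> no flip
Dir W: first cell '.' (not opp) -> no flip
Dir E: first cell '.' (not opp) -> no flip
Dir SW: first cell '.' (not opp) -> no flip
Dir S: opp run (2,2) capped by B -> flip
Dir SE: opp run (2,3), next='.' -> no flip
All flips: (2,2)

Answer: ......
..B...
..BWW.
..BW..
...BBB
......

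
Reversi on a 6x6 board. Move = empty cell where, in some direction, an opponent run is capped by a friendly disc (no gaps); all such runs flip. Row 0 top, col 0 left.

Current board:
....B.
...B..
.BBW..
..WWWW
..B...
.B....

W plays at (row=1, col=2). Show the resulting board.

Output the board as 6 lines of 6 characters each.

Place W at (1,2); scan 8 dirs for brackets.
Dir NW: first cell '.' (not opp) -> no flip
Dir N: first cell '.' (not opp) -> no flip
Dir NE: first cell '.' (not opp) -> no flip
Dir W: first cell '.' (not opp) -> no flip
Dir E: opp run (1,3), next='.' -> no flip
Dir SW: opp run (2,1), next='.' -> no flip
Dir S: opp run (2,2) capped by W -> flip
Dir SE: first cell 'W' (not opp) -> no flip
All flips: (2,2)

Answer: ....B.
..WB..
.BWW..
..WWWW
..B...
.B....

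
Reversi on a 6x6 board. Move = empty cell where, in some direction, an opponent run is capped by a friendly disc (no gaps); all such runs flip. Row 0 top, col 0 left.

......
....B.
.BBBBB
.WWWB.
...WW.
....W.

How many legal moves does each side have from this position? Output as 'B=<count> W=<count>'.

-- B to move --
(2,0): no bracket -> illegal
(3,0): flips 3 -> legal
(3,5): no bracket -> illegal
(4,0): flips 1 -> legal
(4,1): flips 2 -> legal
(4,2): flips 2 -> legal
(4,5): no bracket -> illegal
(5,2): flips 1 -> legal
(5,3): flips 2 -> legal
(5,5): flips 2 -> legal
B mobility = 7
-- W to move --
(0,3): no bracket -> illegal
(0,4): flips 3 -> legal
(0,5): flips 2 -> legal
(1,0): flips 1 -> legal
(1,1): flips 2 -> legal
(1,2): flips 1 -> legal
(1,3): flips 2 -> legal
(1,5): flips 1 -> legal
(2,0): no bracket -> illegal
(3,0): no bracket -> illegal
(3,5): flips 1 -> legal
(4,5): no bracket -> illegal
W mobility = 8

Answer: B=7 W=8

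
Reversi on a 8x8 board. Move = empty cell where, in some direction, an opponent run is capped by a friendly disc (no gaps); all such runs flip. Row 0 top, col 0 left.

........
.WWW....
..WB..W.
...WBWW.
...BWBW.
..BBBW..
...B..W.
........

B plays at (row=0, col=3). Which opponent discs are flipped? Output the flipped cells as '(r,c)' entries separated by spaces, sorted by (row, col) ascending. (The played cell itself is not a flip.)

Dir NW: edge -> no flip
Dir N: edge -> no flip
Dir NE: edge -> no flip
Dir W: first cell '.' (not opp) -> no flip
Dir E: first cell '.' (not opp) -> no flip
Dir SW: opp run (1,2), next='.' -> no flip
Dir S: opp run (1,3) capped by B -> flip
Dir SE: first cell '.' (not opp) -> no flip

Answer: (1,3)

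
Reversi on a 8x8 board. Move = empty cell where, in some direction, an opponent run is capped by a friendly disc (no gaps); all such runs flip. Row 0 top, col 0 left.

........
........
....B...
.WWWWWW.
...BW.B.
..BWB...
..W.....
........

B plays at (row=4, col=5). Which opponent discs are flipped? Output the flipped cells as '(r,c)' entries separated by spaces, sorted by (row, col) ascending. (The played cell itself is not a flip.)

Answer: (4,4)

Derivation:
Dir NW: opp run (3,4), next='.' -> no flip
Dir N: opp run (3,5), next='.' -> no flip
Dir NE: opp run (3,6), next='.' -> no flip
Dir W: opp run (4,4) capped by B -> flip
Dir E: first cell 'B' (not opp) -> no flip
Dir SW: first cell 'B' (not opp) -> no flip
Dir S: first cell '.' (not opp) -> no flip
Dir SE: first cell '.' (not opp) -> no flip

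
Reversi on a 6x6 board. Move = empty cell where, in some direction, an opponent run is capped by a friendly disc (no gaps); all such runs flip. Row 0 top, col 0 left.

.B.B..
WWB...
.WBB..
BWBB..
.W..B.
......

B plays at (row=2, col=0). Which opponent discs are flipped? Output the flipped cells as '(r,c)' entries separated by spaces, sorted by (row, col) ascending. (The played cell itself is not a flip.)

Dir NW: edge -> no flip
Dir N: opp run (1,0), next='.' -> no flip
Dir NE: opp run (1,1), next='.' -> no flip
Dir W: edge -> no flip
Dir E: opp run (2,1) capped by B -> flip
Dir SW: edge -> no flip
Dir S: first cell 'B' (not opp) -> no flip
Dir SE: opp run (3,1), next='.' -> no flip

Answer: (2,1)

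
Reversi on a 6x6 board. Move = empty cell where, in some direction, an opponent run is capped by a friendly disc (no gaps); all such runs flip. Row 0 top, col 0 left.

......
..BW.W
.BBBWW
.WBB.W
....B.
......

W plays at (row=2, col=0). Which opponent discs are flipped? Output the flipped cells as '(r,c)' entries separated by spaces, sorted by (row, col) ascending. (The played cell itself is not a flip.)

Dir NW: edge -> no flip
Dir N: first cell '.' (not opp) -> no flip
Dir NE: first cell '.' (not opp) -> no flip
Dir W: edge -> no flip
Dir E: opp run (2,1) (2,2) (2,3) capped by W -> flip
Dir SW: edge -> no flip
Dir S: first cell '.' (not opp) -> no flip
Dir SE: first cell 'W' (not opp) -> no flip

Answer: (2,1) (2,2) (2,3)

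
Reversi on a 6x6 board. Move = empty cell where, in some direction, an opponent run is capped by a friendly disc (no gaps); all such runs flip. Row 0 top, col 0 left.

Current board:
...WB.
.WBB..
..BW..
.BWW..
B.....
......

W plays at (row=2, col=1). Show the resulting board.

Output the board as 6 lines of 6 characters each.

Answer: ...WB.
.WWB..
.WWW..
.BWW..
B.....
......

Derivation:
Place W at (2,1); scan 8 dirs for brackets.
Dir NW: first cell '.' (not opp) -> no flip
Dir N: first cell 'W' (not opp) -> no flip
Dir NE: opp run (1,2) capped by W -> flip
Dir W: first cell '.' (not opp) -> no flip
Dir E: opp run (2,2) capped by W -> flip
Dir SW: first cell '.' (not opp) -> no flip
Dir S: opp run (3,1), next='.' -> no flip
Dir SE: first cell 'W' (not opp) -> no flip
All flips: (1,2) (2,2)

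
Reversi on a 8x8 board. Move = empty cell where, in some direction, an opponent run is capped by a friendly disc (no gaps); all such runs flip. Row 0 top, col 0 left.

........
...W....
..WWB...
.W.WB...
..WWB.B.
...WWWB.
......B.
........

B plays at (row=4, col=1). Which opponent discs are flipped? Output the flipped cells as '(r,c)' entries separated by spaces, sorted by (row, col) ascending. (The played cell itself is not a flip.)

Dir NW: first cell '.' (not opp) -> no flip
Dir N: opp run (3,1), next='.' -> no flip
Dir NE: first cell '.' (not opp) -> no flip
Dir W: first cell '.' (not opp) -> no flip
Dir E: opp run (4,2) (4,3) capped by B -> flip
Dir SW: first cell '.' (not opp) -> no flip
Dir S: first cell '.' (not opp) -> no flip
Dir SE: first cell '.' (not opp) -> no flip

Answer: (4,2) (4,3)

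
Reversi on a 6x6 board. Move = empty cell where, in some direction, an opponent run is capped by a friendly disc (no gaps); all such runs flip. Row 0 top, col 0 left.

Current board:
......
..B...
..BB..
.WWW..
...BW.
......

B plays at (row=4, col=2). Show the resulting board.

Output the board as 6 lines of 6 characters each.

Place B at (4,2); scan 8 dirs for brackets.
Dir NW: opp run (3,1), next='.' -> no flip
Dir N: opp run (3,2) capped by B -> flip
Dir NE: opp run (3,3), next='.' -> no flip
Dir W: first cell '.' (not opp) -> no flip
Dir E: first cell 'B' (not opp) -> no flip
Dir SW: first cell '.' (not opp) -> no flip
Dir S: first cell '.' (not opp) -> no flip
Dir SE: first cell '.' (not opp) -> no flip
All flips: (3,2)

Answer: ......
..B...
..BB..
.WBW..
..BBW.
......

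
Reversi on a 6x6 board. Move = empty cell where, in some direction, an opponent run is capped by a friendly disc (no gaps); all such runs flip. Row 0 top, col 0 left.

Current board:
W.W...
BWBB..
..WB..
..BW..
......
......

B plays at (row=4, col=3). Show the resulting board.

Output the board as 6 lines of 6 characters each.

Answer: W.W...
BWBB..
..WB..
..BB..
...B..
......

Derivation:
Place B at (4,3); scan 8 dirs for brackets.
Dir NW: first cell 'B' (not opp) -> no flip
Dir N: opp run (3,3) capped by B -> flip
Dir NE: first cell '.' (not opp) -> no flip
Dir W: first cell '.' (not opp) -> no flip
Dir E: first cell '.' (not opp) -> no flip
Dir SW: first cell '.' (not opp) -> no flip
Dir S: first cell '.' (not opp) -> no flip
Dir SE: first cell '.' (not opp) -> no flip
All flips: (3,3)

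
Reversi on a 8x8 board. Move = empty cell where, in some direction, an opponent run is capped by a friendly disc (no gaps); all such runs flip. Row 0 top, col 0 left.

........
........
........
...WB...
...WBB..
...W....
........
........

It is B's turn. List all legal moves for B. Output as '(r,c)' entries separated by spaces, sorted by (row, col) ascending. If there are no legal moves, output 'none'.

(2,2): flips 1 -> legal
(2,3): no bracket -> illegal
(2,4): no bracket -> illegal
(3,2): flips 1 -> legal
(4,2): flips 1 -> legal
(5,2): flips 1 -> legal
(5,4): no bracket -> illegal
(6,2): flips 1 -> legal
(6,3): no bracket -> illegal
(6,4): no bracket -> illegal

Answer: (2,2) (3,2) (4,2) (5,2) (6,2)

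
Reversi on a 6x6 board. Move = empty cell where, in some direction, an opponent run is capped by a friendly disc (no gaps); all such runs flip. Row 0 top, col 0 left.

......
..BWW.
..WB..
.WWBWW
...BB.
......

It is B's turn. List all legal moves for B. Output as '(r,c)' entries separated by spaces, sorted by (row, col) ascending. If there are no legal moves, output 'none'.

Answer: (0,3) (0,5) (1,1) (1,5) (2,1) (2,4) (2,5) (3,0) (4,1) (4,2) (4,5)

Derivation:
(0,2): no bracket -> illegal
(0,3): flips 1 -> legal
(0,4): no bracket -> illegal
(0,5): flips 1 -> legal
(1,1): flips 1 -> legal
(1,5): flips 2 -> legal
(2,0): no bracket -> illegal
(2,1): flips 2 -> legal
(2,4): flips 1 -> legal
(2,5): flips 1 -> legal
(3,0): flips 2 -> legal
(4,0): no bracket -> illegal
(4,1): flips 1 -> legal
(4,2): flips 2 -> legal
(4,5): flips 1 -> legal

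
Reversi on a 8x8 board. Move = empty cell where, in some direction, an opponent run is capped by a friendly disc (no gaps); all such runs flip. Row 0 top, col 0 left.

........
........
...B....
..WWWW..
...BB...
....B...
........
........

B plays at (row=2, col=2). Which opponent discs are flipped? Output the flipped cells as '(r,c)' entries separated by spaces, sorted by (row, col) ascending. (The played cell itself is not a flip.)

Dir NW: first cell '.' (not opp) -> no flip
Dir N: first cell '.' (not opp) -> no flip
Dir NE: first cell '.' (not opp) -> no flip
Dir W: first cell '.' (not opp) -> no flip
Dir E: first cell 'B' (not opp) -> no flip
Dir SW: first cell '.' (not opp) -> no flip
Dir S: opp run (3,2), next='.' -> no flip
Dir SE: opp run (3,3) capped by B -> flip

Answer: (3,3)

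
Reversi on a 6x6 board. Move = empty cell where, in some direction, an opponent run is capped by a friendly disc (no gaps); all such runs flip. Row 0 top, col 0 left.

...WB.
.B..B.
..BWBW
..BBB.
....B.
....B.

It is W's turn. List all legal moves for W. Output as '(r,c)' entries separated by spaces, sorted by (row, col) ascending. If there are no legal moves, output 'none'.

(0,0): no bracket -> illegal
(0,1): no bracket -> illegal
(0,2): no bracket -> illegal
(0,5): flips 2 -> legal
(1,0): no bracket -> illegal
(1,2): no bracket -> illegal
(1,3): no bracket -> illegal
(1,5): no bracket -> illegal
(2,0): no bracket -> illegal
(2,1): flips 1 -> legal
(3,1): no bracket -> illegal
(3,5): no bracket -> illegal
(4,1): flips 1 -> legal
(4,2): no bracket -> illegal
(4,3): flips 2 -> legal
(4,5): flips 1 -> legal
(5,3): no bracket -> illegal
(5,5): no bracket -> illegal

Answer: (0,5) (2,1) (4,1) (4,3) (4,5)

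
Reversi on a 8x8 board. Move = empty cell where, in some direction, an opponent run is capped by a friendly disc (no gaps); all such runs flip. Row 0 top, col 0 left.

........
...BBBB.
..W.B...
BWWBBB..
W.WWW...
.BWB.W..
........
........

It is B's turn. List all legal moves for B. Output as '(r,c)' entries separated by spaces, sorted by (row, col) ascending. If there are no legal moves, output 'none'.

(1,1): flips 1 -> legal
(1,2): no bracket -> illegal
(2,0): flips 2 -> legal
(2,1): no bracket -> illegal
(2,3): no bracket -> illegal
(4,1): no bracket -> illegal
(4,5): no bracket -> illegal
(4,6): no bracket -> illegal
(5,0): flips 1 -> legal
(5,4): flips 1 -> legal
(5,6): no bracket -> illegal
(6,1): flips 2 -> legal
(6,2): no bracket -> illegal
(6,3): no bracket -> illegal
(6,4): no bracket -> illegal
(6,5): no bracket -> illegal
(6,6): flips 2 -> legal

Answer: (1,1) (2,0) (5,0) (5,4) (6,1) (6,6)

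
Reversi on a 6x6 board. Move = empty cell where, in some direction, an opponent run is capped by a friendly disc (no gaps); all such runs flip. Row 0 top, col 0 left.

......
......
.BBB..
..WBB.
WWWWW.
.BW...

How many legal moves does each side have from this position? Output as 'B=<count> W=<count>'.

-- B to move --
(3,0): no bracket -> illegal
(3,1): flips 2 -> legal
(3,5): no bracket -> illegal
(4,5): no bracket -> illegal
(5,0): flips 2 -> legal
(5,3): flips 2 -> legal
(5,4): flips 3 -> legal
(5,5): flips 1 -> legal
B mobility = 5
-- W to move --
(1,0): flips 1 -> legal
(1,1): flips 2 -> legal
(1,2): flips 1 -> legal
(1,3): flips 2 -> legal
(1,4): flips 1 -> legal
(2,0): no bracket -> illegal
(2,4): flips 2 -> legal
(2,5): flips 1 -> legal
(3,0): no bracket -> illegal
(3,1): no bracket -> illegal
(3,5): flips 2 -> legal
(4,5): no bracket -> illegal
(5,0): flips 1 -> legal
W mobility = 9

Answer: B=5 W=9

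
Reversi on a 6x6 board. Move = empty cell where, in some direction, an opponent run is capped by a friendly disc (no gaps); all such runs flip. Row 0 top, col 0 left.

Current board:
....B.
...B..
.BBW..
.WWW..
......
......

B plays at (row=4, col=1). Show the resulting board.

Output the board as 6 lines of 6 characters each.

Place B at (4,1); scan 8 dirs for brackets.
Dir NW: first cell '.' (not opp) -> no flip
Dir N: opp run (3,1) capped by B -> flip
Dir NE: opp run (3,2) (2,3), next='.' -> no flip
Dir W: first cell '.' (not opp) -> no flip
Dir E: first cell '.' (not opp) -> no flip
Dir SW: first cell '.' (not opp) -> no flip
Dir S: first cell '.' (not opp) -> no flip
Dir SE: first cell '.' (not opp) -> no flip
All flips: (3,1)

Answer: ....B.
...B..
.BBW..
.BWW..
.B....
......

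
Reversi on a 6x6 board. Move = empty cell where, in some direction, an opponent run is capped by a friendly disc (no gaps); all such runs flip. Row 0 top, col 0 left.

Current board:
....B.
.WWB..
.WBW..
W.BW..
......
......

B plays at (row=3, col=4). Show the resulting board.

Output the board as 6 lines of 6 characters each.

Place B at (3,4); scan 8 dirs for brackets.
Dir NW: opp run (2,3) (1,2), next='.' -> no flip
Dir N: first cell '.' (not opp) -> no flip
Dir NE: first cell '.' (not opp) -> no flip
Dir W: opp run (3,3) capped by B -> flip
Dir E: first cell '.' (not opp) -> no flip
Dir SW: first cell '.' (not opp) -> no flip
Dir S: first cell '.' (not opp) -> no flip
Dir SE: first cell '.' (not opp) -> no flip
All flips: (3,3)

Answer: ....B.
.WWB..
.WBW..
W.BBB.
......
......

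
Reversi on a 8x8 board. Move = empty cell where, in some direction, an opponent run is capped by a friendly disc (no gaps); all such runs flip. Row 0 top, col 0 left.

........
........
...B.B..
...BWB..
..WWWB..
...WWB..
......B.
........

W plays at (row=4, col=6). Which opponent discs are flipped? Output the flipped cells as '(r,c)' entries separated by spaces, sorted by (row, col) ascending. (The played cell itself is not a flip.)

Dir NW: opp run (3,5), next='.' -> no flip
Dir N: first cell '.' (not opp) -> no flip
Dir NE: first cell '.' (not opp) -> no flip
Dir W: opp run (4,5) capped by W -> flip
Dir E: first cell '.' (not opp) -> no flip
Dir SW: opp run (5,5), next='.' -> no flip
Dir S: first cell '.' (not opp) -> no flip
Dir SE: first cell '.' (not opp) -> no flip

Answer: (4,5)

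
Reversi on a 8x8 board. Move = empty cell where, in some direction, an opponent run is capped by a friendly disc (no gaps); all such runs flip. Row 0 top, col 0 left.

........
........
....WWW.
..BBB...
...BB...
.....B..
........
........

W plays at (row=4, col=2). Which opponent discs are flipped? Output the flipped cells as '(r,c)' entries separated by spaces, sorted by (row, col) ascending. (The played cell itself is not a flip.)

Dir NW: first cell '.' (not opp) -> no flip
Dir N: opp run (3,2), next='.' -> no flip
Dir NE: opp run (3,3) capped by W -> flip
Dir W: first cell '.' (not opp) -> no flip
Dir E: opp run (4,3) (4,4), next='.' -> no flip
Dir SW: first cell '.' (not opp) -> no flip
Dir S: first cell '.' (not opp) -> no flip
Dir SE: first cell '.' (not opp) -> no flip

Answer: (3,3)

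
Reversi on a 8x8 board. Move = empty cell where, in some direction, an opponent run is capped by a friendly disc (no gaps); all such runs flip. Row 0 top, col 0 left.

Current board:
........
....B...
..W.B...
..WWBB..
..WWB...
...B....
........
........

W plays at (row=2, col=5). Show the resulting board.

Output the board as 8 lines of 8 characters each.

Answer: ........
....B...
..W.BW..
..WWWB..
..WWB...
...B....
........
........

Derivation:
Place W at (2,5); scan 8 dirs for brackets.
Dir NW: opp run (1,4), next='.' -> no flip
Dir N: first cell '.' (not opp) -> no flip
Dir NE: first cell '.' (not opp) -> no flip
Dir W: opp run (2,4), next='.' -> no flip
Dir E: first cell '.' (not opp) -> no flip
Dir SW: opp run (3,4) capped by W -> flip
Dir S: opp run (3,5), next='.' -> no flip
Dir SE: first cell '.' (not opp) -> no flip
All flips: (3,4)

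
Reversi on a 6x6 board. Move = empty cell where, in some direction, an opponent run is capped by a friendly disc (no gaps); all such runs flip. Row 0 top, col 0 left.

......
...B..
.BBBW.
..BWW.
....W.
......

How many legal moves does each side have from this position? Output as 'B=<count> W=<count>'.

Answer: B=5 W=6

Derivation:
-- B to move --
(1,4): no bracket -> illegal
(1,5): no bracket -> illegal
(2,5): flips 1 -> legal
(3,5): flips 3 -> legal
(4,2): no bracket -> illegal
(4,3): flips 1 -> legal
(4,5): flips 1 -> legal
(5,3): no bracket -> illegal
(5,4): no bracket -> illegal
(5,5): flips 2 -> legal
B mobility = 5
-- W to move --
(0,2): flips 1 -> legal
(0,3): flips 2 -> legal
(0,4): no bracket -> illegal
(1,0): no bracket -> illegal
(1,1): flips 1 -> legal
(1,2): flips 1 -> legal
(1,4): no bracket -> illegal
(2,0): flips 3 -> legal
(3,0): no bracket -> illegal
(3,1): flips 1 -> legal
(4,1): no bracket -> illegal
(4,2): no bracket -> illegal
(4,3): no bracket -> illegal
W mobility = 6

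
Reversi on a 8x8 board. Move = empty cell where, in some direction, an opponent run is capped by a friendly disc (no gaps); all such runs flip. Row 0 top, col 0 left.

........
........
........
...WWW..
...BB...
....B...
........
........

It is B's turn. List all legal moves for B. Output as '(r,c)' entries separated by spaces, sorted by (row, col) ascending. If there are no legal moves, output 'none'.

(2,2): flips 1 -> legal
(2,3): flips 1 -> legal
(2,4): flips 1 -> legal
(2,5): flips 1 -> legal
(2,6): flips 1 -> legal
(3,2): no bracket -> illegal
(3,6): no bracket -> illegal
(4,2): no bracket -> illegal
(4,5): no bracket -> illegal
(4,6): no bracket -> illegal

Answer: (2,2) (2,3) (2,4) (2,5) (2,6)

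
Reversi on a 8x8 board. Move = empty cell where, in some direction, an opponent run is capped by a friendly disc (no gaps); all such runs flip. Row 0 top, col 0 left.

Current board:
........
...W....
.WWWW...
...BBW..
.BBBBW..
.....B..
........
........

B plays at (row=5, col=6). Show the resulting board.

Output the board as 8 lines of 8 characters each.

Place B at (5,6); scan 8 dirs for brackets.
Dir NW: opp run (4,5) capped by B -> flip
Dir N: first cell '.' (not opp) -> no flip
Dir NE: first cell '.' (not opp) -> no flip
Dir W: first cell 'B' (not opp) -> no flip
Dir E: first cell '.' (not opp) -> no flip
Dir SW: first cell '.' (not opp) -> no flip
Dir S: first cell '.' (not opp) -> no flip
Dir SE: first cell '.' (not opp) -> no flip
All flips: (4,5)

Answer: ........
...W....
.WWWW...
...BBW..
.BBBBB..
.....BB.
........
........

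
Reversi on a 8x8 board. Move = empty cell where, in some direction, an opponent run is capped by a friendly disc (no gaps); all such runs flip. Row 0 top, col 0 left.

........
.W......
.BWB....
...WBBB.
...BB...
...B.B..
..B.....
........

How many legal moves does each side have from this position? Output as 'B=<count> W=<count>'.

-- B to move --
(0,0): flips 3 -> legal
(0,1): flips 1 -> legal
(0,2): no bracket -> illegal
(1,0): no bracket -> illegal
(1,2): no bracket -> illegal
(1,3): no bracket -> illegal
(2,0): no bracket -> illegal
(2,4): no bracket -> illegal
(3,1): no bracket -> illegal
(3,2): flips 1 -> legal
(4,2): no bracket -> illegal
B mobility = 3
-- W to move --
(1,0): no bracket -> illegal
(1,2): no bracket -> illegal
(1,3): flips 1 -> legal
(1,4): no bracket -> illegal
(2,0): flips 1 -> legal
(2,4): flips 1 -> legal
(2,5): no bracket -> illegal
(2,6): no bracket -> illegal
(2,7): no bracket -> illegal
(3,0): no bracket -> illegal
(3,1): flips 1 -> legal
(3,2): no bracket -> illegal
(3,7): flips 3 -> legal
(4,2): no bracket -> illegal
(4,5): no bracket -> illegal
(4,6): no bracket -> illegal
(4,7): no bracket -> illegal
(5,1): no bracket -> illegal
(5,2): no bracket -> illegal
(5,4): no bracket -> illegal
(5,6): no bracket -> illegal
(6,1): no bracket -> illegal
(6,3): flips 2 -> legal
(6,4): no bracket -> illegal
(6,5): no bracket -> illegal
(6,6): flips 2 -> legal
(7,1): no bracket -> illegal
(7,2): no bracket -> illegal
(7,3): no bracket -> illegal
W mobility = 7

Answer: B=3 W=7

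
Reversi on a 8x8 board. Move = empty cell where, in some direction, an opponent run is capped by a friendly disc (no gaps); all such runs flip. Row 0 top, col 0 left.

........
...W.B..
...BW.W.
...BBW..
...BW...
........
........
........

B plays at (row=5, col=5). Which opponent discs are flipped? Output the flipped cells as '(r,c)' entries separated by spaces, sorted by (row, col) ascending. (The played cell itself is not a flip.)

Dir NW: opp run (4,4) capped by B -> flip
Dir N: first cell '.' (not opp) -> no flip
Dir NE: first cell '.' (not opp) -> no flip
Dir W: first cell '.' (not opp) -> no flip
Dir E: first cell '.' (not opp) -> no flip
Dir SW: first cell '.' (not opp) -> no flip
Dir S: first cell '.' (not opp) -> no flip
Dir SE: first cell '.' (not opp) -> no flip

Answer: (4,4)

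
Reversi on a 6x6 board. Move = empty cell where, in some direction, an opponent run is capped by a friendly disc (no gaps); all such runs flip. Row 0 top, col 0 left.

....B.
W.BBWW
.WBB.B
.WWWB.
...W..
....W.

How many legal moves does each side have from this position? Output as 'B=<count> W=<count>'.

-- B to move --
(0,0): no bracket -> illegal
(0,1): no bracket -> illegal
(0,3): flips 1 -> legal
(0,5): flips 2 -> legal
(1,1): no bracket -> illegal
(2,0): flips 1 -> legal
(2,4): flips 1 -> legal
(3,0): flips 4 -> legal
(4,0): flips 1 -> legal
(4,1): flips 1 -> legal
(4,2): flips 1 -> legal
(4,4): flips 1 -> legal
(4,5): no bracket -> illegal
(5,2): flips 1 -> legal
(5,3): flips 2 -> legal
(5,5): no bracket -> illegal
B mobility = 11
-- W to move --
(0,1): no bracket -> illegal
(0,2): flips 2 -> legal
(0,3): flips 3 -> legal
(0,5): no bracket -> illegal
(1,1): flips 3 -> legal
(2,4): flips 2 -> legal
(3,5): flips 2 -> legal
(4,4): no bracket -> illegal
(4,5): no bracket -> illegal
W mobility = 5

Answer: B=11 W=5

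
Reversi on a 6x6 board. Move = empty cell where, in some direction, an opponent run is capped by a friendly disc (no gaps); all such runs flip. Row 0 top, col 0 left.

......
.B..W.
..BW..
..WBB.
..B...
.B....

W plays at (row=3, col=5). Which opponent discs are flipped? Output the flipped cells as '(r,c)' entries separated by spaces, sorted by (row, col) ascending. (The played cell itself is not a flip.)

Answer: (3,3) (3,4)

Derivation:
Dir NW: first cell '.' (not opp) -> no flip
Dir N: first cell '.' (not opp) -> no flip
Dir NE: edge -> no flip
Dir W: opp run (3,4) (3,3) capped by W -> flip
Dir E: edge -> no flip
Dir SW: first cell '.' (not opp) -> no flip
Dir S: first cell '.' (not opp) -> no flip
Dir SE: edge -> no flip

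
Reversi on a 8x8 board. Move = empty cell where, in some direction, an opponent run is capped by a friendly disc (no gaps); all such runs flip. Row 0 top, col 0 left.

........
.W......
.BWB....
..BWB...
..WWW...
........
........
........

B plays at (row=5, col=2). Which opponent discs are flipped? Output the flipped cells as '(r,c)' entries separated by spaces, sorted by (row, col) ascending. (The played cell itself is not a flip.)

Dir NW: first cell '.' (not opp) -> no flip
Dir N: opp run (4,2) capped by B -> flip
Dir NE: opp run (4,3) capped by B -> flip
Dir W: first cell '.' (not opp) -> no flip
Dir E: first cell '.' (not opp) -> no flip
Dir SW: first cell '.' (not opp) -> no flip
Dir S: first cell '.' (not opp) -> no flip
Dir SE: first cell '.' (not opp) -> no flip

Answer: (4,2) (4,3)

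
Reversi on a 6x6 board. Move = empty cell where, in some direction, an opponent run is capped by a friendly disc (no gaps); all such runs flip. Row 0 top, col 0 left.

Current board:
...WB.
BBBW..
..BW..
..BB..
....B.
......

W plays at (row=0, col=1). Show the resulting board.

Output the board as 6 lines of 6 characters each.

Answer: .W.WB.
BBWW..
..BW..
..BB..
....B.
......

Derivation:
Place W at (0,1); scan 8 dirs for brackets.
Dir NW: edge -> no flip
Dir N: edge -> no flip
Dir NE: edge -> no flip
Dir W: first cell '.' (not opp) -> no flip
Dir E: first cell '.' (not opp) -> no flip
Dir SW: opp run (1,0), next=edge -> no flip
Dir S: opp run (1,1), next='.' -> no flip
Dir SE: opp run (1,2) capped by W -> flip
All flips: (1,2)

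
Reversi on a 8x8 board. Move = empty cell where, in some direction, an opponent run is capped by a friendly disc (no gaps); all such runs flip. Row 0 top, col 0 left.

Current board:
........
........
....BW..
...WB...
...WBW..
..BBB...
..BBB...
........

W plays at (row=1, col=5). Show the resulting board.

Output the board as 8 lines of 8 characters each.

Answer: ........
.....W..
....WW..
...WB...
...WBW..
..BBB...
..BBB...
........

Derivation:
Place W at (1,5); scan 8 dirs for brackets.
Dir NW: first cell '.' (not opp) -> no flip
Dir N: first cell '.' (not opp) -> no flip
Dir NE: first cell '.' (not opp) -> no flip
Dir W: first cell '.' (not opp) -> no flip
Dir E: first cell '.' (not opp) -> no flip
Dir SW: opp run (2,4) capped by W -> flip
Dir S: first cell 'W' (not opp) -> no flip
Dir SE: first cell '.' (not opp) -> no flip
All flips: (2,4)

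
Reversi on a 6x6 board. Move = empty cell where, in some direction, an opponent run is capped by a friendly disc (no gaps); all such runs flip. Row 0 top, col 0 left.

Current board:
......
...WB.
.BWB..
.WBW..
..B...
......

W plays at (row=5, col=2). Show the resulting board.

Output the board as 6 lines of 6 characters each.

Place W at (5,2); scan 8 dirs for brackets.
Dir NW: first cell '.' (not opp) -> no flip
Dir N: opp run (4,2) (3,2) capped by W -> flip
Dir NE: first cell '.' (not opp) -> no flip
Dir W: first cell '.' (not opp) -> no flip
Dir E: first cell '.' (not opp) -> no flip
Dir SW: edge -> no flip
Dir S: edge -> no flip
Dir SE: edge -> no flip
All flips: (3,2) (4,2)

Answer: ......
...WB.
.BWB..
.WWW..
..W...
..W...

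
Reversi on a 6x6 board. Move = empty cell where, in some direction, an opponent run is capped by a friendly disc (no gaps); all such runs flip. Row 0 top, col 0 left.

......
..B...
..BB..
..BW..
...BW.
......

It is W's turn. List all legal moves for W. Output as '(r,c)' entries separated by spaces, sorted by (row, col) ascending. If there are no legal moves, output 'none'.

(0,1): no bracket -> illegal
(0,2): no bracket -> illegal
(0,3): no bracket -> illegal
(1,1): flips 1 -> legal
(1,3): flips 1 -> legal
(1,4): no bracket -> illegal
(2,1): no bracket -> illegal
(2,4): no bracket -> illegal
(3,1): flips 1 -> legal
(3,4): no bracket -> illegal
(4,1): no bracket -> illegal
(4,2): flips 1 -> legal
(5,2): no bracket -> illegal
(5,3): flips 1 -> legal
(5,4): no bracket -> illegal

Answer: (1,1) (1,3) (3,1) (4,2) (5,3)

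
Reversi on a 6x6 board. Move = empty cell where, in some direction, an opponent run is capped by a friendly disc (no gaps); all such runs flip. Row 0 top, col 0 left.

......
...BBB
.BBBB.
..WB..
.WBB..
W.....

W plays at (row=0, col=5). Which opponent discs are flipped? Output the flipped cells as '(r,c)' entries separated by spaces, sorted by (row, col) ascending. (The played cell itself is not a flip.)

Answer: (1,4) (2,3)

Derivation:
Dir NW: edge -> no flip
Dir N: edge -> no flip
Dir NE: edge -> no flip
Dir W: first cell '.' (not opp) -> no flip
Dir E: edge -> no flip
Dir SW: opp run (1,4) (2,3) capped by W -> flip
Dir S: opp run (1,5), next='.' -> no flip
Dir SE: edge -> no flip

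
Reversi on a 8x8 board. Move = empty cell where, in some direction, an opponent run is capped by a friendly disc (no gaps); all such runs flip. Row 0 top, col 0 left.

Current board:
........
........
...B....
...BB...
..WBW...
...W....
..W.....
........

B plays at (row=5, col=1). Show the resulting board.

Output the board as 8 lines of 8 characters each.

Answer: ........
........
...B....
...BB...
..BBW...
.B.W....
..W.....
........

Derivation:
Place B at (5,1); scan 8 dirs for brackets.
Dir NW: first cell '.' (not opp) -> no flip
Dir N: first cell '.' (not opp) -> no flip
Dir NE: opp run (4,2) capped by B -> flip
Dir W: first cell '.' (not opp) -> no flip
Dir E: first cell '.' (not opp) -> no flip
Dir SW: first cell '.' (not opp) -> no flip
Dir S: first cell '.' (not opp) -> no flip
Dir SE: opp run (6,2), next='.' -> no flip
All flips: (4,2)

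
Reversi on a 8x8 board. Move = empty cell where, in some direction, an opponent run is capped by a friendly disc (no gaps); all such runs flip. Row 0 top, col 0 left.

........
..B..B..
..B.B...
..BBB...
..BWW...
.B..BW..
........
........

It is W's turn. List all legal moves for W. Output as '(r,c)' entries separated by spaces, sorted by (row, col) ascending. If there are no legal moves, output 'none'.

Answer: (1,1) (1,4) (2,1) (2,3) (2,5) (4,1) (5,3) (6,4) (6,5)

Derivation:
(0,1): no bracket -> illegal
(0,2): no bracket -> illegal
(0,3): no bracket -> illegal
(0,4): no bracket -> illegal
(0,5): no bracket -> illegal
(0,6): no bracket -> illegal
(1,1): flips 2 -> legal
(1,3): no bracket -> illegal
(1,4): flips 2 -> legal
(1,6): no bracket -> illegal
(2,1): flips 1 -> legal
(2,3): flips 1 -> legal
(2,5): flips 1 -> legal
(2,6): no bracket -> illegal
(3,1): no bracket -> illegal
(3,5): no bracket -> illegal
(4,0): no bracket -> illegal
(4,1): flips 1 -> legal
(4,5): no bracket -> illegal
(5,0): no bracket -> illegal
(5,2): no bracket -> illegal
(5,3): flips 1 -> legal
(6,0): no bracket -> illegal
(6,1): no bracket -> illegal
(6,2): no bracket -> illegal
(6,3): no bracket -> illegal
(6,4): flips 1 -> legal
(6,5): flips 1 -> legal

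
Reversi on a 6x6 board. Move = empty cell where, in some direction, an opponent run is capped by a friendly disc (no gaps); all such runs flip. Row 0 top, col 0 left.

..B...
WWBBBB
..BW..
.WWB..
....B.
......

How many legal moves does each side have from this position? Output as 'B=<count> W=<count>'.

-- B to move --
(0,0): flips 1 -> legal
(0,1): no bracket -> illegal
(2,0): flips 1 -> legal
(2,1): no bracket -> illegal
(2,4): flips 1 -> legal
(3,0): flips 2 -> legal
(3,4): flips 1 -> legal
(4,0): flips 1 -> legal
(4,1): flips 2 -> legal
(4,2): flips 1 -> legal
(4,3): no bracket -> illegal
B mobility = 8
-- W to move --
(0,1): flips 1 -> legal
(0,3): flips 1 -> legal
(0,4): flips 2 -> legal
(0,5): flips 1 -> legal
(2,1): flips 1 -> legal
(2,4): no bracket -> illegal
(2,5): no bracket -> illegal
(3,4): flips 1 -> legal
(3,5): no bracket -> illegal
(4,2): no bracket -> illegal
(4,3): flips 1 -> legal
(4,5): no bracket -> illegal
(5,3): no bracket -> illegal
(5,4): no bracket -> illegal
(5,5): flips 3 -> legal
W mobility = 8

Answer: B=8 W=8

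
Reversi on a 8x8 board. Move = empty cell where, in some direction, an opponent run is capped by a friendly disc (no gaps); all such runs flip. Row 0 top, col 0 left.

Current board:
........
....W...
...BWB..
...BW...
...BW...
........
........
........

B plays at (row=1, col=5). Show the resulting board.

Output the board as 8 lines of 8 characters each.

Answer: ........
....WB..
...BBB..
...BW...
...BW...
........
........
........

Derivation:
Place B at (1,5); scan 8 dirs for brackets.
Dir NW: first cell '.' (not opp) -> no flip
Dir N: first cell '.' (not opp) -> no flip
Dir NE: first cell '.' (not opp) -> no flip
Dir W: opp run (1,4), next='.' -> no flip
Dir E: first cell '.' (not opp) -> no flip
Dir SW: opp run (2,4) capped by B -> flip
Dir S: first cell 'B' (not opp) -> no flip
Dir SE: first cell '.' (not opp) -> no flip
All flips: (2,4)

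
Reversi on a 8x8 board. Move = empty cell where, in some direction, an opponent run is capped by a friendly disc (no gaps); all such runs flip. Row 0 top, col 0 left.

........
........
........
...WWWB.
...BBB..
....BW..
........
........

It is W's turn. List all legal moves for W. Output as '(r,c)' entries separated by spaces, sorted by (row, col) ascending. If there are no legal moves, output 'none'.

Answer: (3,7) (5,2) (5,3) (5,6) (6,4)

Derivation:
(2,5): no bracket -> illegal
(2,6): no bracket -> illegal
(2,7): no bracket -> illegal
(3,2): no bracket -> illegal
(3,7): flips 1 -> legal
(4,2): no bracket -> illegal
(4,6): no bracket -> illegal
(4,7): no bracket -> illegal
(5,2): flips 1 -> legal
(5,3): flips 3 -> legal
(5,6): flips 1 -> legal
(6,3): no bracket -> illegal
(6,4): flips 2 -> legal
(6,5): no bracket -> illegal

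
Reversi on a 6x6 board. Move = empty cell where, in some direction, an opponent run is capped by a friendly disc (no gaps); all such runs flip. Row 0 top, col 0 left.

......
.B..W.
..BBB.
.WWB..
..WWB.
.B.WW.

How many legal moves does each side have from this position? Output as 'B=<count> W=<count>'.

Answer: B=6 W=6

Derivation:
-- B to move --
(0,3): no bracket -> illegal
(0,4): flips 1 -> legal
(0,5): flips 1 -> legal
(1,3): no bracket -> illegal
(1,5): no bracket -> illegal
(2,0): no bracket -> illegal
(2,1): no bracket -> illegal
(2,5): no bracket -> illegal
(3,0): flips 2 -> legal
(3,4): no bracket -> illegal
(4,0): flips 1 -> legal
(4,1): flips 3 -> legal
(4,5): no bracket -> illegal
(5,2): flips 2 -> legal
(5,5): no bracket -> illegal
B mobility = 6
-- W to move --
(0,0): no bracket -> illegal
(0,1): no bracket -> illegal
(0,2): no bracket -> illegal
(1,0): no bracket -> illegal
(1,2): flips 1 -> legal
(1,3): flips 3 -> legal
(1,5): flips 2 -> legal
(2,0): no bracket -> illegal
(2,1): no bracket -> illegal
(2,5): no bracket -> illegal
(3,4): flips 3 -> legal
(3,5): flips 1 -> legal
(4,0): no bracket -> illegal
(4,1): no bracket -> illegal
(4,5): flips 1 -> legal
(5,0): no bracket -> illegal
(5,2): no bracket -> illegal
(5,5): no bracket -> illegal
W mobility = 6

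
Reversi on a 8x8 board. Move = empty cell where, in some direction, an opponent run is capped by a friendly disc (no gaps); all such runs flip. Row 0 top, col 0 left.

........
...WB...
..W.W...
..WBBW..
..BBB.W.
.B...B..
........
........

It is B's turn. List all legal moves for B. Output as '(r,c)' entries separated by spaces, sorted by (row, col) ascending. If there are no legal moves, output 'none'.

Answer: (1,1) (1,2) (1,5) (2,1) (2,6) (3,1) (3,6) (3,7)

Derivation:
(0,2): no bracket -> illegal
(0,3): no bracket -> illegal
(0,4): no bracket -> illegal
(1,1): flips 1 -> legal
(1,2): flips 3 -> legal
(1,5): flips 1 -> legal
(2,1): flips 1 -> legal
(2,3): no bracket -> illegal
(2,5): no bracket -> illegal
(2,6): flips 1 -> legal
(3,1): flips 1 -> legal
(3,6): flips 1 -> legal
(3,7): flips 1 -> legal
(4,1): no bracket -> illegal
(4,5): no bracket -> illegal
(4,7): no bracket -> illegal
(5,6): no bracket -> illegal
(5,7): no bracket -> illegal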